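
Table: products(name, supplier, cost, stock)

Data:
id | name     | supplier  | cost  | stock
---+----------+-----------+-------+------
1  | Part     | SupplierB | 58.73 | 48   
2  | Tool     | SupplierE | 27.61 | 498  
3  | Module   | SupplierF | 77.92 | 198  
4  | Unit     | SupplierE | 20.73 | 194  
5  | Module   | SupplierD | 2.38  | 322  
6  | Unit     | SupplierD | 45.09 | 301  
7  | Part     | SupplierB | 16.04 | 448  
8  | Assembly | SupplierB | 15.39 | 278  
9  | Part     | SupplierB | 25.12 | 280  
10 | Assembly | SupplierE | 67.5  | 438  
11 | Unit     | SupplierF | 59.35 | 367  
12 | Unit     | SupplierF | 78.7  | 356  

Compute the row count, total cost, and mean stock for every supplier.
SELECT supplier,
       COUNT(*) as cnt,
       SUM(cost) as total_cost,
       AVG(stock) as avg_stock
FROM products
GROUP BY supplier

Result:
  SupplierB: 4 records, 115.28 total cost, 263.50 avg stock
  SupplierD: 2 records, 47.47 total cost, 311.50 avg stock
  SupplierE: 3 records, 115.84 total cost, 376.67 avg stock
  SupplierF: 3 records, 215.97 total cost, 307.00 avg stock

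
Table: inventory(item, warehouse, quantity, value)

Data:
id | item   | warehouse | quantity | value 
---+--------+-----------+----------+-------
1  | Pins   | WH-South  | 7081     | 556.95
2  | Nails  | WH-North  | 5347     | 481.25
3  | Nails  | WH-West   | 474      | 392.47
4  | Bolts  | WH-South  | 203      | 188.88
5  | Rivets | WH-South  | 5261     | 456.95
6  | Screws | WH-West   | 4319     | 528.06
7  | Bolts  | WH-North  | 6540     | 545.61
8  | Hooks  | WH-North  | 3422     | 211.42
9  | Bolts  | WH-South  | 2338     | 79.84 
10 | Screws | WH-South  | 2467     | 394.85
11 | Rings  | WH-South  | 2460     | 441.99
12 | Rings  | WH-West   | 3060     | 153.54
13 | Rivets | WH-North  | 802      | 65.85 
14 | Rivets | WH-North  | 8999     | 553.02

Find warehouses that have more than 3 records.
SELECT warehouse, COUNT(*) as cnt
FROM inventory
GROUP BY warehouse
HAVING COUNT(*) > 3

Result:
  WH-North: 5
  WH-South: 6

Note: HAVING filters groups after aggregation, WHERE filters rows before.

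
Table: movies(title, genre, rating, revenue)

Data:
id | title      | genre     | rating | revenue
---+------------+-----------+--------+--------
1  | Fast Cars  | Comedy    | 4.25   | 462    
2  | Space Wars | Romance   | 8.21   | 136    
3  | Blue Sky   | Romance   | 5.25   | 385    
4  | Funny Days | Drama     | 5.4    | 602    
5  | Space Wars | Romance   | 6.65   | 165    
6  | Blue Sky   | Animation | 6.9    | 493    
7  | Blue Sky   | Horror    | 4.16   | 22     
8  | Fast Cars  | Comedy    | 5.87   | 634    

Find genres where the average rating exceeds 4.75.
SELECT genre, AVG(rating)
FROM movies
GROUP BY genre
HAVING AVG(rating) > 4.75

Result:
  Animation: avg=6.90
  Comedy: avg=5.06
  Drama: avg=5.40
  Romance: avg=6.70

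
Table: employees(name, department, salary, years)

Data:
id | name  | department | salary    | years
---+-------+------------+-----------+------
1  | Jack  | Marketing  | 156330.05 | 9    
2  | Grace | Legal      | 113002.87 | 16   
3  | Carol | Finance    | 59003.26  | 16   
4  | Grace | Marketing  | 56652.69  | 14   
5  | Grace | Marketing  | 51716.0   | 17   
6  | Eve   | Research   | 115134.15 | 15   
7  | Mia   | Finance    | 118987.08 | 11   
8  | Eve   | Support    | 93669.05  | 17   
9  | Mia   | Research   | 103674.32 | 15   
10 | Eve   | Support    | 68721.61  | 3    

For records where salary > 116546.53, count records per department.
SELECT department, COUNT(*)
FROM employees
WHERE salary > 116546.53
GROUP BY department

Note: WHERE filters rows before grouping.

Result:
  Finance: 1
  Marketing: 1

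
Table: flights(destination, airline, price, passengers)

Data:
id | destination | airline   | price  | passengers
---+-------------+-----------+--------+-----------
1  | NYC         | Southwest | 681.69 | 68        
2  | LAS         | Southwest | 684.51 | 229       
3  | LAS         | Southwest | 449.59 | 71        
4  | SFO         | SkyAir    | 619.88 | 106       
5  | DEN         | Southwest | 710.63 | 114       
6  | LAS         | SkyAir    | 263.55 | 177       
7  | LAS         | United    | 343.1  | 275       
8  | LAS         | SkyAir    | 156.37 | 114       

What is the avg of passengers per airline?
SELECT airline, AVG(passengers) as result
FROM flights
GROUP BY airline

Result:
  SkyAir: 132.33
  Southwest: 120.50
  United: 275.00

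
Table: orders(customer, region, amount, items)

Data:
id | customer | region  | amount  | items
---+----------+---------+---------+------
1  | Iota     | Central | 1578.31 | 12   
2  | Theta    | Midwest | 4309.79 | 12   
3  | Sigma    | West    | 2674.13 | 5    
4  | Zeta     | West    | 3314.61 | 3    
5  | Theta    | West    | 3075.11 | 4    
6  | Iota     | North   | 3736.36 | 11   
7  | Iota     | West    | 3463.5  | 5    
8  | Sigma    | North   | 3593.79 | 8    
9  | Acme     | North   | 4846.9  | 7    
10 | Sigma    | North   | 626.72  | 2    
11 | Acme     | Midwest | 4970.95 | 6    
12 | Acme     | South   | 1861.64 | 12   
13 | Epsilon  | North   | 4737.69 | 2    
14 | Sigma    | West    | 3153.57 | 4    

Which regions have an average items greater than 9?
SELECT region, AVG(items)
FROM orders
GROUP BY region
HAVING AVG(items) > 9

Result:
  Central: avg=12.00
  South: avg=12.00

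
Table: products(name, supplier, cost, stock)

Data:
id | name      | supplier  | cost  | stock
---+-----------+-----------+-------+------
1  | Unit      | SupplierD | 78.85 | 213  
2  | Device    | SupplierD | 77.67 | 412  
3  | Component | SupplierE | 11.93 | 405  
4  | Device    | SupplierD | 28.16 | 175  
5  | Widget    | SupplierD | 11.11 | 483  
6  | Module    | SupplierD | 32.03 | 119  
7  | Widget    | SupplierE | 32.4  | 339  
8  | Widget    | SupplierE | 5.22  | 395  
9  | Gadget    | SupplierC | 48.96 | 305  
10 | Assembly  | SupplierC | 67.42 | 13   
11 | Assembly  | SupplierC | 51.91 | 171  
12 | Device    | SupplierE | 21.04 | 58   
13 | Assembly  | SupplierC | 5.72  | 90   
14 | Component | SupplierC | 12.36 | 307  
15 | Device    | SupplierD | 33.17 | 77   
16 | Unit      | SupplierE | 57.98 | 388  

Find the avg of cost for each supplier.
SELECT supplier, AVG(cost) as result
FROM products
GROUP BY supplier

Result:
  SupplierC: 37.27
  SupplierD: 43.50
  SupplierE: 25.71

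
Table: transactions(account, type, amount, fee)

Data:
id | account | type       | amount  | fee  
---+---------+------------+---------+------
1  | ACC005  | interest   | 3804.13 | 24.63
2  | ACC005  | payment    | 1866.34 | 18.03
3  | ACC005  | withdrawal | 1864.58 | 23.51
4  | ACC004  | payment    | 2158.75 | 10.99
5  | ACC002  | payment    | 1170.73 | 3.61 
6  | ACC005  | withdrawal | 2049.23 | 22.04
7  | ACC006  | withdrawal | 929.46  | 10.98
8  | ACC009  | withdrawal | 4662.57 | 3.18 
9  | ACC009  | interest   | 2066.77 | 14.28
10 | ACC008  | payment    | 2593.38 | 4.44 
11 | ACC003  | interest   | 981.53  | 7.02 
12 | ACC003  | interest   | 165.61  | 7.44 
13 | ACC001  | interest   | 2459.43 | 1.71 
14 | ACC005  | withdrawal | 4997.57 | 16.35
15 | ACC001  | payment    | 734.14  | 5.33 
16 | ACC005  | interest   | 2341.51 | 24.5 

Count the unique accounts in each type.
SELECT type, COUNT(DISTINCT account)
FROM transactions
GROUP BY type

Result:
  interest: 4 distinct
  payment: 5 distinct
  withdrawal: 3 distinct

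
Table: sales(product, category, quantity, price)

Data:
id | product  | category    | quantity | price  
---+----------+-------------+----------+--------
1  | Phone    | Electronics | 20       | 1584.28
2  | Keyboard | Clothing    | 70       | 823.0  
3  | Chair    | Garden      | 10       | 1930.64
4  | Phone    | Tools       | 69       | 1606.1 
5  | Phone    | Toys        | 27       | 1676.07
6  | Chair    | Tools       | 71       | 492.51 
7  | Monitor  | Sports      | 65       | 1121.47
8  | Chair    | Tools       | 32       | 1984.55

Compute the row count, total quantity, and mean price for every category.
SELECT category,
       COUNT(*) as cnt,
       SUM(quantity) as total_quantity,
       AVG(price) as avg_price
FROM sales
GROUP BY category

Result:
  Clothing: 1 records, 70 total quantity, 823.00 avg price
  Electronics: 1 records, 20 total quantity, 1584.28 avg price
  Garden: 1 records, 10 total quantity, 1930.64 avg price
  Sports: 1 records, 65 total quantity, 1121.47 avg price
  Tools: 3 records, 172 total quantity, 1361.05 avg price
  Toys: 1 records, 27 total quantity, 1676.07 avg price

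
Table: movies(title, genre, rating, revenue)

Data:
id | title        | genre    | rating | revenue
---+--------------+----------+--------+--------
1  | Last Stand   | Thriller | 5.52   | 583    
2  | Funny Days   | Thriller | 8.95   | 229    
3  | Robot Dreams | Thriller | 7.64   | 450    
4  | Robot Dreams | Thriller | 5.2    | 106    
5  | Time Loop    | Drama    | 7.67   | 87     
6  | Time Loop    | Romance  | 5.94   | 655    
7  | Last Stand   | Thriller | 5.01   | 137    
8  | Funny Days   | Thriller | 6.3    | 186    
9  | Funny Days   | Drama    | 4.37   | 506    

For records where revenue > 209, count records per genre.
SELECT genre, COUNT(*)
FROM movies
WHERE revenue > 209
GROUP BY genre

Note: WHERE filters rows before grouping.

Result:
  Drama: 1
  Romance: 1
  Thriller: 3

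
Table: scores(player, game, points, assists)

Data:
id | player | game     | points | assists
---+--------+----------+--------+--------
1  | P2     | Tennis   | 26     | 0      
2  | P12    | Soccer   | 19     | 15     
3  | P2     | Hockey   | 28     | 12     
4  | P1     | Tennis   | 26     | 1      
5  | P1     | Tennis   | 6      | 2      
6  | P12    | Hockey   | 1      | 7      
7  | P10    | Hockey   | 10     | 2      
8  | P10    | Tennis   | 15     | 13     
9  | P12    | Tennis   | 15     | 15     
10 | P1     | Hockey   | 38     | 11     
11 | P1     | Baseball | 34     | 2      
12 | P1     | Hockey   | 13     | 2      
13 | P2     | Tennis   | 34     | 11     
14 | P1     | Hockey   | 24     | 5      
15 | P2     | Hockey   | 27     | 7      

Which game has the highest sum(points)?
SELECT game, SUM(points) as val
FROM scores
GROUP BY game
ORDER BY val DESC
LIMIT 1

Result: Hockey with sum(points) = 141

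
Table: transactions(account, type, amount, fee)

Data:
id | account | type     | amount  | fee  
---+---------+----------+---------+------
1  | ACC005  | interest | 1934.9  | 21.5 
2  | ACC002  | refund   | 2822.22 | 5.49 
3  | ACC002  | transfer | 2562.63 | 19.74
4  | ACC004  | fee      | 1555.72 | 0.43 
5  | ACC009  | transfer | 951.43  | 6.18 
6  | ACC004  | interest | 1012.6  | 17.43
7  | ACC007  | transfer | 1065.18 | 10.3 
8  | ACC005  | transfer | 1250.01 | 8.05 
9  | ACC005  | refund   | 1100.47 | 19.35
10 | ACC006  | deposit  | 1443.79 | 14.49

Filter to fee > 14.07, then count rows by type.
SELECT type, COUNT(*)
FROM transactions
WHERE fee > 14.07
GROUP BY type

Note: WHERE filters rows before grouping.

Result:
  deposit: 1
  interest: 2
  refund: 1
  transfer: 1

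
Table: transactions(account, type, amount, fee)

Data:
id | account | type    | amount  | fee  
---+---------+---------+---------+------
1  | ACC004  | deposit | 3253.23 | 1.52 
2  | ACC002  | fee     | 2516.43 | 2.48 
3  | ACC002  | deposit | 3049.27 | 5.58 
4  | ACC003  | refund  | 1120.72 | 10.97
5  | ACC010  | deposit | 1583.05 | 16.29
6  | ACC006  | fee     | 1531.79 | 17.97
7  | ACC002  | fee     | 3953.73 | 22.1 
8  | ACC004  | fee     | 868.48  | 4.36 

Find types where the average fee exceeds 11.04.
SELECT type, AVG(fee)
FROM transactions
GROUP BY type
HAVING AVG(fee) > 11.04

Result:
  fee: avg=11.73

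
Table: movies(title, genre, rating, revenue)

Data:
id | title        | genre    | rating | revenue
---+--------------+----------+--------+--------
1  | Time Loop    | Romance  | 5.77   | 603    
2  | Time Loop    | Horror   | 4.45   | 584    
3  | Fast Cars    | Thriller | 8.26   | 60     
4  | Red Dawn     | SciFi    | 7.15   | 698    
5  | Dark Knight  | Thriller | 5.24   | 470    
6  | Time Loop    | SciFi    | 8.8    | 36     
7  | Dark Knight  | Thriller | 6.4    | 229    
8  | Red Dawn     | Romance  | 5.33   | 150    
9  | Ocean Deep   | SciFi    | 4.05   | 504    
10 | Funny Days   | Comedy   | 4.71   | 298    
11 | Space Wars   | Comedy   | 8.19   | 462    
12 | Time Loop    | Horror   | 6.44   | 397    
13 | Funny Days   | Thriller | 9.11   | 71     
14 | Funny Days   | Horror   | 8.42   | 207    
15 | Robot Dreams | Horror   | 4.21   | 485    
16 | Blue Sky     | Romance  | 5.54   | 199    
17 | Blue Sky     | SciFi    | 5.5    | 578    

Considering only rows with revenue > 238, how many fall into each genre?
SELECT genre, COUNT(*)
FROM movies
WHERE revenue > 238
GROUP BY genre

Note: WHERE filters rows before grouping.

Result:
  Comedy: 2
  Horror: 3
  Romance: 1
  SciFi: 3
  Thriller: 1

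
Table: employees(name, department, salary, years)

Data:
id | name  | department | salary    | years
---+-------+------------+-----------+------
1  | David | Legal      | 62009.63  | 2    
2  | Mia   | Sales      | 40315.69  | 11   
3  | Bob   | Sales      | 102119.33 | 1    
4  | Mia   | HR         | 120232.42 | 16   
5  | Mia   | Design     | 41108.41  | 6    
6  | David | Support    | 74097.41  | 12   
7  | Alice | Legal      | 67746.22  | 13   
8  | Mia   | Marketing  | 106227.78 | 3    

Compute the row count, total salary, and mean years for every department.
SELECT department,
       COUNT(*) as cnt,
       SUM(salary) as total_salary,
       AVG(years) as avg_years
FROM employees
GROUP BY department

Result:
  Design: 1 records, 41108.41 total salary, 6.00 avg years
  HR: 1 records, 120232.42 total salary, 16.00 avg years
  Legal: 2 records, 129755.85 total salary, 7.50 avg years
  Marketing: 1 records, 106227.78 total salary, 3.00 avg years
  Sales: 2 records, 142435.02 total salary, 6.00 avg years
  Support: 1 records, 74097.41 total salary, 12.00 avg years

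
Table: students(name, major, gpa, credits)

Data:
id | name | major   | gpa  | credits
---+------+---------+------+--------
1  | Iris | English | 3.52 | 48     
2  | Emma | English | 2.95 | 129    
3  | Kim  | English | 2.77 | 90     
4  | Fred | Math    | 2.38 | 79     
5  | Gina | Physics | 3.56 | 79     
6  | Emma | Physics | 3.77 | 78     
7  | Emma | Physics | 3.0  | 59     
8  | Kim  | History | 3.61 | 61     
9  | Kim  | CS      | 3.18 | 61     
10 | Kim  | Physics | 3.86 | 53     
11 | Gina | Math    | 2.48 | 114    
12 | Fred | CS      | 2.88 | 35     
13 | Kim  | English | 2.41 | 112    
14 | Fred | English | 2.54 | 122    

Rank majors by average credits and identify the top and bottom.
SELECT major, AVG(credits)
FROM students
GROUP BY major
ORDER BY AVG(credits)

All groups:
  CS: 48.00
  History: 61.00
  Physics: 67.25
  Math: 96.50
  English: 100.20

Highest: English (100.20)
Lowest: CS (48.00)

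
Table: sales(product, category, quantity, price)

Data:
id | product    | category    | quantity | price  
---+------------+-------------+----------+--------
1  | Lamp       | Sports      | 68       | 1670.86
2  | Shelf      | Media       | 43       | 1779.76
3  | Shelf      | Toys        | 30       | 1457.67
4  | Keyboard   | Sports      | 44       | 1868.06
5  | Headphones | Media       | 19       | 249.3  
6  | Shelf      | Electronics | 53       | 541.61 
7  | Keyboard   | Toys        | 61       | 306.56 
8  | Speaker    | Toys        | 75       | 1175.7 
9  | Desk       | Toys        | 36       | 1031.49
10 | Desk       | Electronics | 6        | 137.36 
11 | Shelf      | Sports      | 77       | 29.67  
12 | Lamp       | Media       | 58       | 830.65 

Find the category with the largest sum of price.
SELECT category, SUM(price) as val
FROM sales
GROUP BY category
ORDER BY val DESC
LIMIT 1

Result: Toys with sum(price) = 3971.42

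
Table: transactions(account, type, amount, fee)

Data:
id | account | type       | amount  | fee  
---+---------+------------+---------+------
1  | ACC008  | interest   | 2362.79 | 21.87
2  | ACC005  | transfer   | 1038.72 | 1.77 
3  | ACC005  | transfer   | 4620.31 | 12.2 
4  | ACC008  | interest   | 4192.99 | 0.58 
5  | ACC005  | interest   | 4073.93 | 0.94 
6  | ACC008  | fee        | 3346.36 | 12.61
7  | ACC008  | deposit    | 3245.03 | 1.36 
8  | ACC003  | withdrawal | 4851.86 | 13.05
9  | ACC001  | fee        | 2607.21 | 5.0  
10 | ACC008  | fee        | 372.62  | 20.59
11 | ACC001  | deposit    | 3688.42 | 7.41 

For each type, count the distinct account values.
SELECT type, COUNT(DISTINCT account)
FROM transactions
GROUP BY type

Result:
  deposit: 2 distinct
  fee: 2 distinct
  interest: 2 distinct
  transfer: 1 distinct
  withdrawal: 1 distinct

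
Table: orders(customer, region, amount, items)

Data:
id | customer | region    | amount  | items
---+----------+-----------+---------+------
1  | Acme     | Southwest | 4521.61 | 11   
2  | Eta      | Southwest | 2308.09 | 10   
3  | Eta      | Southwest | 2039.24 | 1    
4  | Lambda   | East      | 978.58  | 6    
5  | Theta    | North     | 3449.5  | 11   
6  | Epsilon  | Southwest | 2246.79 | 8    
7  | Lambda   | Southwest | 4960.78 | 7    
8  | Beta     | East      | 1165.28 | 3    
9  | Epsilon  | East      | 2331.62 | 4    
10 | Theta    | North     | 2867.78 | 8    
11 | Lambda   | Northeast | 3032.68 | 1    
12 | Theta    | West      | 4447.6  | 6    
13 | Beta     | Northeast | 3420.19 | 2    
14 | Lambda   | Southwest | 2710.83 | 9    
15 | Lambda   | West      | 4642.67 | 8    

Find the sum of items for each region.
SELECT region, SUM(items) as result
FROM orders
GROUP BY region

Result:
  East: 13
  North: 19
  Northeast: 3
  Southwest: 46
  West: 14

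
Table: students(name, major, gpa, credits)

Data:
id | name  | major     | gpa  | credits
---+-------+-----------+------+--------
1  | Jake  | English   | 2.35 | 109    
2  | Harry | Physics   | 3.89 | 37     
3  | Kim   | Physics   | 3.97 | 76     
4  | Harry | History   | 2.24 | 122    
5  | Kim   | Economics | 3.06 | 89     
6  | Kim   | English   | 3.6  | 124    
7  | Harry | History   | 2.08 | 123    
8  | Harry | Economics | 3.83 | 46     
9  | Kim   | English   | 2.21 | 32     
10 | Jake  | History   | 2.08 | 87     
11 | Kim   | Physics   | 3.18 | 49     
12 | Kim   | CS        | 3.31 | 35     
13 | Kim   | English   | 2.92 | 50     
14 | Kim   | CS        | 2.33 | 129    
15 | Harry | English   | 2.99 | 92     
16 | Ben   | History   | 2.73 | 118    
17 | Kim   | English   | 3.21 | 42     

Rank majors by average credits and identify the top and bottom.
SELECT major, AVG(credits)
FROM students
GROUP BY major
ORDER BY AVG(credits)

All groups:
  Physics: 54.00
  Economics: 67.50
  English: 74.83
  CS: 82.00
  History: 112.50

Highest: History (112.50)
Lowest: Physics (54.00)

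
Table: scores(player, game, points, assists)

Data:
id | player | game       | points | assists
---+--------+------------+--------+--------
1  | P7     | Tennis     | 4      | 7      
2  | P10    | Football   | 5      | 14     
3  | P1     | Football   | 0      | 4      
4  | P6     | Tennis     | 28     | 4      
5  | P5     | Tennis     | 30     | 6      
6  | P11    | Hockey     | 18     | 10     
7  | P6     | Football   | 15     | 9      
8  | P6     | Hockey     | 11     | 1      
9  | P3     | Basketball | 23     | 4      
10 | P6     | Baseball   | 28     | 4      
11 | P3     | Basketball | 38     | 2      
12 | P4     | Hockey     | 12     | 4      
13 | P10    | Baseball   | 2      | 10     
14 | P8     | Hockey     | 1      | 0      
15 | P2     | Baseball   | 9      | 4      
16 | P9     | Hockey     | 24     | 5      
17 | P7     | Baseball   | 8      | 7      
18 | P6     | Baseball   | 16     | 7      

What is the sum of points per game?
SELECT game, SUM(points) as result
FROM scores
GROUP BY game

Result:
  Baseball: 63
  Basketball: 61
  Football: 20
  Hockey: 66
  Tennis: 62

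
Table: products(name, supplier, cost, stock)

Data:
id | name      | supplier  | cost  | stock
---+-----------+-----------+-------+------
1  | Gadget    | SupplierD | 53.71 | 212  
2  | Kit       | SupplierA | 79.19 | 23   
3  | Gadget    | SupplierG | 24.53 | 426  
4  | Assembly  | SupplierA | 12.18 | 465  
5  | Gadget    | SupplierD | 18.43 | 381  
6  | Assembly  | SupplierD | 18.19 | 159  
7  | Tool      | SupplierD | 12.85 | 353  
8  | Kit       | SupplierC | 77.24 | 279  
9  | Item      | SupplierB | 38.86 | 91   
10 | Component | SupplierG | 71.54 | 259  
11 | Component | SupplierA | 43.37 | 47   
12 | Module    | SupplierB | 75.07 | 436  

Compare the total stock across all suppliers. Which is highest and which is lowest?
SELECT supplier, SUM(stock)
FROM products
GROUP BY supplier
ORDER BY SUM(stock)

All groups:
  SupplierC: 279
  SupplierB: 527
  SupplierA: 535
  SupplierG: 685
  SupplierD: 1105

Highest: SupplierD (1105)
Lowest: SupplierC (279)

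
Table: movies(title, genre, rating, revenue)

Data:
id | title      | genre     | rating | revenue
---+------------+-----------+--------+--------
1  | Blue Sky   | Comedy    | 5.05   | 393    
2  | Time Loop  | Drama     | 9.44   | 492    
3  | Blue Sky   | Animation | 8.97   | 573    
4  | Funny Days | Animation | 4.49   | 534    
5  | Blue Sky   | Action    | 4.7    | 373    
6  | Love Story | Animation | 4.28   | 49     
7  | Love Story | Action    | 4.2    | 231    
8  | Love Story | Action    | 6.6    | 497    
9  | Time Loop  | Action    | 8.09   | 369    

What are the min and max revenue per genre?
SELECT genre, MIN(revenue), MAX(revenue)
FROM movies
GROUP BY genre

Result:
  Action: min=231, max=497
  Animation: min=49, max=573
  Comedy: min=393, max=393
  Drama: min=492, max=492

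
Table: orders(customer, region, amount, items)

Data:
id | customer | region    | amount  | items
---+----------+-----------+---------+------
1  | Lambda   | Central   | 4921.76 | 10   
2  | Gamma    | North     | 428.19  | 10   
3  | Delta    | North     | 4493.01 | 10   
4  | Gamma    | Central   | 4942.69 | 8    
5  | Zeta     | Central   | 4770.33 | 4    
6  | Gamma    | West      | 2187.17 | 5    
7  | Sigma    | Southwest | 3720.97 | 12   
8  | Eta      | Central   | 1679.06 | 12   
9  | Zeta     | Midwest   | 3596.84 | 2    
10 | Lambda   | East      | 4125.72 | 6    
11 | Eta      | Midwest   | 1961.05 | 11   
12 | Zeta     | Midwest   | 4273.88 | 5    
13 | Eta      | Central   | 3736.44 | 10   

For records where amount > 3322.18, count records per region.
SELECT region, COUNT(*)
FROM orders
WHERE amount > 3322.18
GROUP BY region

Note: WHERE filters rows before grouping.

Result:
  Central: 4
  East: 1
  Midwest: 2
  North: 1
  Southwest: 1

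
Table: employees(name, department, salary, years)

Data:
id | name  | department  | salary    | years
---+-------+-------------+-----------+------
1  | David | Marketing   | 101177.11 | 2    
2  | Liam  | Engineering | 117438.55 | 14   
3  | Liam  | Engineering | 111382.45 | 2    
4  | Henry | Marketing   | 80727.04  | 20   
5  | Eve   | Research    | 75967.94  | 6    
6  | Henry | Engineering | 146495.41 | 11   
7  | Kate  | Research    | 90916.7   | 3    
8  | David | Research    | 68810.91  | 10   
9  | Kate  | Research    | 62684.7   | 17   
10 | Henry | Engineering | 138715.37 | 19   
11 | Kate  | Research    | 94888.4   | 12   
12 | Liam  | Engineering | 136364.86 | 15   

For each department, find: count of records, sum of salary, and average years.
SELECT department,
       COUNT(*) as cnt,
       SUM(salary) as total_salary,
       AVG(years) as avg_years
FROM employees
GROUP BY department

Result:
  Engineering: 5 records, 650396.64 total salary, 12.20 avg years
  Marketing: 2 records, 181904.15 total salary, 11.00 avg years
  Research: 5 records, 393268.65 total salary, 9.60 avg years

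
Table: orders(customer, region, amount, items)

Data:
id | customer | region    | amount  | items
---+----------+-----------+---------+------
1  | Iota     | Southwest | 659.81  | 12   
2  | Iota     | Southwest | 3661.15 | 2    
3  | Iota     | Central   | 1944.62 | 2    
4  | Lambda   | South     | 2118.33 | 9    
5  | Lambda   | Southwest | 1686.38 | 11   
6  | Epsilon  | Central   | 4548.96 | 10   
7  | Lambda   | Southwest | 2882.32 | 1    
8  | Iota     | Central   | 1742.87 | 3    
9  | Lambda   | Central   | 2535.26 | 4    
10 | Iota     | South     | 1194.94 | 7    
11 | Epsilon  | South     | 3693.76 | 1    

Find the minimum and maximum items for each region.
SELECT region, MIN(items), MAX(items)
FROM orders
GROUP BY region

Result:
  Central: min=2, max=10
  South: min=1, max=9
  Southwest: min=1, max=12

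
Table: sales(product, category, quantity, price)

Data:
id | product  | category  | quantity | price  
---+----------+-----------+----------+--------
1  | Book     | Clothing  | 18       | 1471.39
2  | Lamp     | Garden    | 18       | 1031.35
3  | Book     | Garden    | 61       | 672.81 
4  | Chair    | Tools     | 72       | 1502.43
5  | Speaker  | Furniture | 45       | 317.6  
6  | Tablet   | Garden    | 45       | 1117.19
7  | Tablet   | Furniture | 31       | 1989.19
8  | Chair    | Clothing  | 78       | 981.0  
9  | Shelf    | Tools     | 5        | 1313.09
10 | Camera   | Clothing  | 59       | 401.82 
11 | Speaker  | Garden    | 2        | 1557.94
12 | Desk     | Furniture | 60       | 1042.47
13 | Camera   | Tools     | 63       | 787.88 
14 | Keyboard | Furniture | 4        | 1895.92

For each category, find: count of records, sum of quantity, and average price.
SELECT category,
       COUNT(*) as cnt,
       SUM(quantity) as total_quantity,
       AVG(price) as avg_price
FROM sales
GROUP BY category

Result:
  Clothing: 3 records, 155 total quantity, 951.40 avg price
  Furniture: 4 records, 140 total quantity, 1311.30 avg price
  Garden: 4 records, 126 total quantity, 1094.82 avg price
  Tools: 3 records, 140 total quantity, 1201.13 avg price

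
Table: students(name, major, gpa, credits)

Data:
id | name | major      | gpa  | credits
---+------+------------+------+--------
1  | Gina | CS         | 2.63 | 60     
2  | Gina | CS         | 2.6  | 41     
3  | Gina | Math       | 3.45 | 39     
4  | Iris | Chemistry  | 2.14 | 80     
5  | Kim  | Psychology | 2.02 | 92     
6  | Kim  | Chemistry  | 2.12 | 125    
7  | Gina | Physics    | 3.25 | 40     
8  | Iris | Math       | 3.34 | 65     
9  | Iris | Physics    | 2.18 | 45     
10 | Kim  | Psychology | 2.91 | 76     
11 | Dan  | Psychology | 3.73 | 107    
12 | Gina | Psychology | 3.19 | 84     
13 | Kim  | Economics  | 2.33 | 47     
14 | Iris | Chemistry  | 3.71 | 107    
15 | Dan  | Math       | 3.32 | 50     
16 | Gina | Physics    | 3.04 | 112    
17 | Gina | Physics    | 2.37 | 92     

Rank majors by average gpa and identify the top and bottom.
SELECT major, AVG(gpa)
FROM students
GROUP BY major
ORDER BY AVG(gpa)

All groups:
  Economics: 2.33
  CS: 2.62
  Chemistry: 2.66
  Physics: 2.71
  Psychology: 2.96
  Math: 3.37

Highest: Math (3.37)
Lowest: Economics (2.33)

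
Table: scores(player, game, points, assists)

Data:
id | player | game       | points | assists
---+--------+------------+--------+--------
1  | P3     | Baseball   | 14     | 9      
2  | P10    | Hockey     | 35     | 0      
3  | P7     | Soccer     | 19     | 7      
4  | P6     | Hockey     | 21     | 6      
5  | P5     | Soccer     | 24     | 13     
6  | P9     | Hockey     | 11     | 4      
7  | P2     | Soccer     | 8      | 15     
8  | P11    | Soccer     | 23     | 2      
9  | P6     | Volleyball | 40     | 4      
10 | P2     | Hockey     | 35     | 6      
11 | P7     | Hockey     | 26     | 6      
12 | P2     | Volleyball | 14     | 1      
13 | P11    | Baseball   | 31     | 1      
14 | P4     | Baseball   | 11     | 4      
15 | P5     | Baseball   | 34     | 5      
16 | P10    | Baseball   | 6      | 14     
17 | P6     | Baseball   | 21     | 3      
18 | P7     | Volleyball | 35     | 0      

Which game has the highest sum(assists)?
SELECT game, SUM(assists) as val
FROM scores
GROUP BY game
ORDER BY val DESC
LIMIT 1

Result: Soccer with sum(assists) = 37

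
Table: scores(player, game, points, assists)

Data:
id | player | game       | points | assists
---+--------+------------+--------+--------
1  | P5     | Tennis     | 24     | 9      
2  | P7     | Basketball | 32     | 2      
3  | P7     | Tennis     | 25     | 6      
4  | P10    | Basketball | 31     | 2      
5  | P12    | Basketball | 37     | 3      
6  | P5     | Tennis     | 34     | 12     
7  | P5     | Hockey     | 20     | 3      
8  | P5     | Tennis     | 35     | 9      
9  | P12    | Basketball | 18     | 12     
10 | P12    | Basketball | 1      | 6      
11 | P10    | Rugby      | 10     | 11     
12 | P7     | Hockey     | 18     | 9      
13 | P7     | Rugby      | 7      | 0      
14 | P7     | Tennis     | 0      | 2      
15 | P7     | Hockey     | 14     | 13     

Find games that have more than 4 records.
SELECT game, COUNT(*) as cnt
FROM scores
GROUP BY game
HAVING COUNT(*) > 4

Result:
  Basketball: 5
  Tennis: 5

Note: HAVING filters groups after aggregation, WHERE filters rows before.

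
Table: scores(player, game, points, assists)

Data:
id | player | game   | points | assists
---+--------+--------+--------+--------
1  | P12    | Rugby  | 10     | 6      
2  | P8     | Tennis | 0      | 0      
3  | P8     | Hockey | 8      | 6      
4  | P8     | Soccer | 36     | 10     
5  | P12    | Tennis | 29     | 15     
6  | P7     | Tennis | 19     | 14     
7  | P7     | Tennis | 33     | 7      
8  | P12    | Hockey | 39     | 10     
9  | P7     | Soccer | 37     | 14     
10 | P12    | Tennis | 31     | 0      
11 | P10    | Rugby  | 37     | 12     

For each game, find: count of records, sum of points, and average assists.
SELECT game,
       COUNT(*) as cnt,
       SUM(points) as total_points,
       AVG(assists) as avg_assists
FROM scores
GROUP BY game

Result:
  Hockey: 2 records, 47 total points, 8.00 avg assists
  Rugby: 2 records, 47 total points, 9.00 avg assists
  Soccer: 2 records, 73 total points, 12.00 avg assists
  Tennis: 5 records, 112 total points, 7.20 avg assists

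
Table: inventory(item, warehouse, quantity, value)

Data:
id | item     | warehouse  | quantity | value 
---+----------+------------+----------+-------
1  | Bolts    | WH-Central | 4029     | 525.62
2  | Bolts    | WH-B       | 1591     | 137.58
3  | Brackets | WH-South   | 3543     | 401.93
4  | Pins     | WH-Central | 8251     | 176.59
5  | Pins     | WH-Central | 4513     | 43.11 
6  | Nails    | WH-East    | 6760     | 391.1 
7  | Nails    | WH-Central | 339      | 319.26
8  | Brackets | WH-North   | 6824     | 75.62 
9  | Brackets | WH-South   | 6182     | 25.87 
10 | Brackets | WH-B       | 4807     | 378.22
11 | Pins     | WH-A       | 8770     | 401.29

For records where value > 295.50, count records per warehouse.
SELECT warehouse, COUNT(*)
FROM inventory
WHERE value > 295.50
GROUP BY warehouse

Note: WHERE filters rows before grouping.

Result:
  WH-A: 1
  WH-B: 1
  WH-Central: 2
  WH-East: 1
  WH-South: 1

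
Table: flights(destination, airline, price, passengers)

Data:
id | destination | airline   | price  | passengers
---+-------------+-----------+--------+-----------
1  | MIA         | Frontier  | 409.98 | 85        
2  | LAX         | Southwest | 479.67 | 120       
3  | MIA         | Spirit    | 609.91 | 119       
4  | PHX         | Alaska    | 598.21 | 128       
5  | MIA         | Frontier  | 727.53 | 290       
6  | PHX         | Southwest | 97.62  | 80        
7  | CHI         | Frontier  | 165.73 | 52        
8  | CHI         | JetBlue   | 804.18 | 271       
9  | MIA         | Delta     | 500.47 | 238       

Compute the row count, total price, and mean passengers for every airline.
SELECT airline,
       COUNT(*) as cnt,
       SUM(price) as total_price,
       AVG(passengers) as avg_passengers
FROM flights
GROUP BY airline

Result:
  Alaska: 1 records, 598.21 total price, 128.00 avg passengers
  Delta: 1 records, 500.47 total price, 238.00 avg passengers
  Frontier: 3 records, 1303.24 total price, 142.33 avg passengers
  JetBlue: 1 records, 804.18 total price, 271.00 avg passengers
  Southwest: 2 records, 577.29 total price, 100.00 avg passengers
  Spirit: 1 records, 609.91 total price, 119.00 avg passengers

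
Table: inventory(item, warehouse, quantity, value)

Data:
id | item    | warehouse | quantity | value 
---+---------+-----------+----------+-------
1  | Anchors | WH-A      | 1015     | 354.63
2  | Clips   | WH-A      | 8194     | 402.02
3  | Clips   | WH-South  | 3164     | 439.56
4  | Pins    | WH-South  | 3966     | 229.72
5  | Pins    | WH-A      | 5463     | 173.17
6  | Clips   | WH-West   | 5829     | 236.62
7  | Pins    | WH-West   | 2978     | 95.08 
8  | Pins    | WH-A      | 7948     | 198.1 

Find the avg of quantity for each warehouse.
SELECT warehouse, AVG(quantity) as result
FROM inventory
GROUP BY warehouse

Result:
  WH-A: 5655.00
  WH-South: 3565.00
  WH-West: 4403.50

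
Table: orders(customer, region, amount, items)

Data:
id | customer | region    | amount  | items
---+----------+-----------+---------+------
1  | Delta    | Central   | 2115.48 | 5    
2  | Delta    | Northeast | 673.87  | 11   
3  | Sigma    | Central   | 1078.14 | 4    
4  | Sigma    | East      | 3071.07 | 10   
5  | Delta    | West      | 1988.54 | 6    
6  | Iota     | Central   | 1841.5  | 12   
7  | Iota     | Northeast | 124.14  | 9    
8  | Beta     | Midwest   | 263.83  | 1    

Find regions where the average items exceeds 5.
SELECT region, AVG(items)
FROM orders
GROUP BY region
HAVING AVG(items) > 5

Result:
  Central: avg=7.00
  East: avg=10.00
  Northeast: avg=10.00
  West: avg=6.00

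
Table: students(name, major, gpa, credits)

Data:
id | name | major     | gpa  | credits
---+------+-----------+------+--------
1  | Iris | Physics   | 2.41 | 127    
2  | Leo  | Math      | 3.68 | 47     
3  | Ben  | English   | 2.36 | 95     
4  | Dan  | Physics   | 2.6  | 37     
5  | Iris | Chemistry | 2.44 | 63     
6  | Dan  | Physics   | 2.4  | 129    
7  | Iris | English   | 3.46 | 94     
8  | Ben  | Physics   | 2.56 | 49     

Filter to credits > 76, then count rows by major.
SELECT major, COUNT(*)
FROM students
WHERE credits > 76
GROUP BY major

Note: WHERE filters rows before grouping.

Result:
  English: 2
  Physics: 2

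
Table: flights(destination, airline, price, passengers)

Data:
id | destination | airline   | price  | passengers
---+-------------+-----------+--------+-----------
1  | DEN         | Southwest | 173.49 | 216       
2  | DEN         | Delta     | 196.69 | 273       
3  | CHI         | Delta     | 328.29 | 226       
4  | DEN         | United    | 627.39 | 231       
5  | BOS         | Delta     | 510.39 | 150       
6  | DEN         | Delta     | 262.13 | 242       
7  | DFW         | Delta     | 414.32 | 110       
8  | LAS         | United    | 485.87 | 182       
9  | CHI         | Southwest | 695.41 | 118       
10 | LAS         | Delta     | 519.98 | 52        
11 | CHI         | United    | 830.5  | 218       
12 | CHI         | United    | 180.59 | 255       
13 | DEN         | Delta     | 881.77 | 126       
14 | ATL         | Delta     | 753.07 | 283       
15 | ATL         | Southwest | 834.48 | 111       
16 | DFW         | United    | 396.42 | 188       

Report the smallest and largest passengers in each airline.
SELECT airline, MIN(passengers), MAX(passengers)
FROM flights
GROUP BY airline

Result:
  Delta: min=52, max=283
  Southwest: min=111, max=216
  United: min=182, max=255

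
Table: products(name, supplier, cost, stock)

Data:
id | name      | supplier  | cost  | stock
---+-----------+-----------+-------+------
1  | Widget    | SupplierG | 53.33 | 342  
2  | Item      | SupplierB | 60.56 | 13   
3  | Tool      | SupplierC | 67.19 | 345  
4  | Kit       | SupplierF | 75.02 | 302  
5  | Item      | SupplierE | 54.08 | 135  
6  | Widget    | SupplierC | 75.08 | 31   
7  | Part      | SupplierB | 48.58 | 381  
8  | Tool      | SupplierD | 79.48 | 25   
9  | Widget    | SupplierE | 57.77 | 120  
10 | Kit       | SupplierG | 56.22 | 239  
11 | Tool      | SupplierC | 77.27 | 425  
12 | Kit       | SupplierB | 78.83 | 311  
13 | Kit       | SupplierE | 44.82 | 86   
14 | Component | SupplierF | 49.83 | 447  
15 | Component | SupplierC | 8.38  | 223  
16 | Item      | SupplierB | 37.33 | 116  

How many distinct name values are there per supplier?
SELECT supplier, COUNT(DISTINCT name)
FROM products
GROUP BY supplier

Result:
  SupplierB: 3 distinct
  SupplierC: 3 distinct
  SupplierD: 1 distinct
  SupplierE: 3 distinct
  SupplierF: 2 distinct
  SupplierG: 2 distinct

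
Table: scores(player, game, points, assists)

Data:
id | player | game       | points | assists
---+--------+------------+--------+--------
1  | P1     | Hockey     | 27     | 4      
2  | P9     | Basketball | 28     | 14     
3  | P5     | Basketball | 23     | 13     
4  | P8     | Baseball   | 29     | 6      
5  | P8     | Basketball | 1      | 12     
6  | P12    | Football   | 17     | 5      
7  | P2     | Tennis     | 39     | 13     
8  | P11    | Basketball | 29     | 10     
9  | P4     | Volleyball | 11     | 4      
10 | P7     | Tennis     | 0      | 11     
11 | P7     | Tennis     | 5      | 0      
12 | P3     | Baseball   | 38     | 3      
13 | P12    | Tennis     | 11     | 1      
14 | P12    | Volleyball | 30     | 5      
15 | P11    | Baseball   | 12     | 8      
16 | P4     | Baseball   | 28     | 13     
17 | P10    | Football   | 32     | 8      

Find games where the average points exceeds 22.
SELECT game, AVG(points)
FROM scores
GROUP BY game
HAVING AVG(points) > 22

Result:
  Baseball: avg=26.75
  Football: avg=24.50
  Hockey: avg=27.00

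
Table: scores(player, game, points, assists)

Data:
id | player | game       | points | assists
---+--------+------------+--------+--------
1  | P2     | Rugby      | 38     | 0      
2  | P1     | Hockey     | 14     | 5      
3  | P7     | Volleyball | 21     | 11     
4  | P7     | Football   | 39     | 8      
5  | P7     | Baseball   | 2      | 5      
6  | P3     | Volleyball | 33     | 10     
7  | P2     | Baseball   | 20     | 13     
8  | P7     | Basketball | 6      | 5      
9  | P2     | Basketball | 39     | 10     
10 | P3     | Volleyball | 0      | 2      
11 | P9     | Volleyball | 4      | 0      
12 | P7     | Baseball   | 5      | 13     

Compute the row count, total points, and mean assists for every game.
SELECT game,
       COUNT(*) as cnt,
       SUM(points) as total_points,
       AVG(assists) as avg_assists
FROM scores
GROUP BY game

Result:
  Baseball: 3 records, 27 total points, 10.33 avg assists
  Basketball: 2 records, 45 total points, 7.50 avg assists
  Football: 1 records, 39 total points, 8.00 avg assists
  Hockey: 1 records, 14 total points, 5.00 avg assists
  Rugby: 1 records, 38 total points, 0.00 avg assists
  Volleyball: 4 records, 58 total points, 5.75 avg assists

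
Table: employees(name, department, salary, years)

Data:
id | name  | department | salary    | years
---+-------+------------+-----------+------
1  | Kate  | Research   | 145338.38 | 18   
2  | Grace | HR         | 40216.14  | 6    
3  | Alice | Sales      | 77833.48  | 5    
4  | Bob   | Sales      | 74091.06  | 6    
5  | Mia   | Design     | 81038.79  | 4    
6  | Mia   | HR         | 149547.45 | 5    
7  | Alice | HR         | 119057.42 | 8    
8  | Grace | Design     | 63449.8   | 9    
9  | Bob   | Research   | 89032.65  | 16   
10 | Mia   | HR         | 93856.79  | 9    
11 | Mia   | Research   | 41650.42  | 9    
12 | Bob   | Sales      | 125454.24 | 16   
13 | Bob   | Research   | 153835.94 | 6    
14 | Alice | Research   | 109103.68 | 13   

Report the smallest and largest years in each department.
SELECT department, MIN(years), MAX(years)
FROM employees
GROUP BY department

Result:
  Design: min=4, max=9
  HR: min=5, max=9
  Research: min=6, max=18
  Sales: min=5, max=16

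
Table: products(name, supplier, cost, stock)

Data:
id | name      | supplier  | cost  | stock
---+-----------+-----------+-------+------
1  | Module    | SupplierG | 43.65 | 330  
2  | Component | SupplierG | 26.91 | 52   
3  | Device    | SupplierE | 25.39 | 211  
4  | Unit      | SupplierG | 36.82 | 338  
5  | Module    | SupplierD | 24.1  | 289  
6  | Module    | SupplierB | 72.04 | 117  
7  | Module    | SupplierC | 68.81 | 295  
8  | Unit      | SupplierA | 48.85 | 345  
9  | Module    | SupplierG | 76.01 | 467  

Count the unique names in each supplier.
SELECT supplier, COUNT(DISTINCT name)
FROM products
GROUP BY supplier

Result:
  SupplierA: 1 distinct
  SupplierB: 1 distinct
  SupplierC: 1 distinct
  SupplierD: 1 distinct
  SupplierE: 1 distinct
  SupplierG: 3 distinct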